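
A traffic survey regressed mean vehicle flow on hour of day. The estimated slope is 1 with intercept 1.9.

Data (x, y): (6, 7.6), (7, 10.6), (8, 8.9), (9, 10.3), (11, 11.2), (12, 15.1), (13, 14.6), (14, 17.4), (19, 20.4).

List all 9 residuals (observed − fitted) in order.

-0.3, 1.7, -1, -0.6, -1.7, 1.2, -0.3, 1.5, -0.5

x=6: ŷ = 1.9 + 6 = 7.9; e = 7.6 − 7.9 = -0.3
x=7: ŷ = 1.9 + 7 = 8.9; e = 10.6 − 8.9 = 1.7
x=8: ŷ = 1.9 + 8 = 9.9; e = 8.9 − 9.9 = -1
x=9: ŷ = 1.9 + 9 = 10.9; e = 10.3 − 10.9 = -0.6
x=11: ŷ = 1.9 + 11 = 12.9; e = 11.2 − 12.9 = -1.7
x=12: ŷ = 1.9 + 12 = 13.9; e = 15.1 − 13.9 = 1.2
x=13: ŷ = 1.9 + 13 = 14.9; e = 14.6 − 14.9 = -0.3
x=14: ŷ = 1.9 + 14 = 15.9; e = 17.4 − 15.9 = 1.5
x=19: ŷ = 1.9 + 19 = 20.9; e = 20.4 − 20.9 = -0.5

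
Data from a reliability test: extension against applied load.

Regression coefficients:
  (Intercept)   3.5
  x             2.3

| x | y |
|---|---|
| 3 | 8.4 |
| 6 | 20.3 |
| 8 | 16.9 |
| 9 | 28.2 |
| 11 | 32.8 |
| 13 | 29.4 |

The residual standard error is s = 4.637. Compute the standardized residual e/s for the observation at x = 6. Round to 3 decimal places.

0.647

ŷ = 3.5 + 2.3·6 = 17.3
e = 20.3 − 17.3 = 3
e/s = 3 / 4.637 = 0.647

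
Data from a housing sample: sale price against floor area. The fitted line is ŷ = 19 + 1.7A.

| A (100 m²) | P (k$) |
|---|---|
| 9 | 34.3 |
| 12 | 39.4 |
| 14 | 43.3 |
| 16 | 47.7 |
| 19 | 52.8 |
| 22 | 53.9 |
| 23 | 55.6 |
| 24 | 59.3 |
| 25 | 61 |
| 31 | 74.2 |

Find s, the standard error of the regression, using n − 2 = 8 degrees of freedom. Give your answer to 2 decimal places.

s = 1.73

A=9: ŷ = 19 + 1.7·9 = 34.3; e = 34.3 − 34.3 = 0
A=12: ŷ = 19 + 1.7·12 = 39.4; e = 39.4 − 39.4 = 0
A=14: ŷ = 19 + 1.7·14 = 42.8; e = 43.3 − 42.8 = 0.5
A=16: ŷ = 19 + 1.7·16 = 46.2; e = 47.7 − 46.2 = 1.5
A=19: ŷ = 19 + 1.7·19 = 51.3; e = 52.8 − 51.3 = 1.5
A=22: ŷ = 19 + 1.7·22 = 56.4; e = 53.9 − 56.4 = -2.5
A=23: ŷ = 19 + 1.7·23 = 58.1; e = 55.6 − 58.1 = -2.5
A=24: ŷ = 19 + 1.7·24 = 59.8; e = 59.3 − 59.8 = -0.5
A=25: ŷ = 19 + 1.7·25 = 61.5; e = 61 − 61.5 = -0.5
A=31: ŷ = 19 + 1.7·31 = 71.7; e = 74.2 − 71.7 = 2.5
SSE = 0 + 0 + 0.25 + 2.25 + 2.25 + 6.25 + 6.25 + 0.25 + 0.25 + 6.25 = 24
s = √(24/8) = √3 ≈ 1.73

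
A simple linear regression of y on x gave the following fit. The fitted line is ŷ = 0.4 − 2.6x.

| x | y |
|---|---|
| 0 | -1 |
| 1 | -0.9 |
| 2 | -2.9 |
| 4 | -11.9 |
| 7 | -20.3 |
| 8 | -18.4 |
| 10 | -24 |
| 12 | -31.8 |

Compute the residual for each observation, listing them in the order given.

-1.4, 1.3, 1.9, -1.9, -2.5, 2, 1.6, -1

x=0: ŷ = 0.4 − 2.6·0 = 0.4; r = -1 − 0.4 = -1.4
x=1: ŷ = 0.4 − 2.6·1 = -2.2; r = -0.9 − (-2.2) = 1.3
x=2: ŷ = 0.4 − 2.6·2 = -4.8; r = -2.9 − (-4.8) = 1.9
x=4: ŷ = 0.4 − 2.6·4 = -10; r = -11.9 − (-10) = -1.9
x=7: ŷ = 0.4 − 2.6·7 = -17.8; r = -20.3 − (-17.8) = -2.5
x=8: ŷ = 0.4 − 2.6·8 = -20.4; r = -18.4 − (-20.4) = 2
x=10: ŷ = 0.4 − 2.6·10 = -25.6; r = -24 − (-25.6) = 1.6
x=12: ŷ = 0.4 − 2.6·12 = -30.8; r = -31.8 − (-30.8) = -1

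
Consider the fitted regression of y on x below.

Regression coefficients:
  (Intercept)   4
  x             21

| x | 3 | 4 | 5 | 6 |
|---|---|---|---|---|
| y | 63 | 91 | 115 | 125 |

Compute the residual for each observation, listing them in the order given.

-4, 3, 6, -5

x=3: ŷ = 4 + 21·3 = 67; e = 63 − 67 = -4
x=4: ŷ = 4 + 21·4 = 88; e = 91 − 88 = 3
x=5: ŷ = 4 + 21·5 = 109; e = 115 − 109 = 6
x=6: ŷ = 4 + 21·6 = 130; e = 125 − 130 = -5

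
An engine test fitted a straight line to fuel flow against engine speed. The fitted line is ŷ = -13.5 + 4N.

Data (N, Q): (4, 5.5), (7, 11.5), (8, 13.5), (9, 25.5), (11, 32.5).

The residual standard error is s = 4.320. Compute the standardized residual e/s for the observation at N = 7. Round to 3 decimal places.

-0.694

ŷ = -13.5 + 4·7 = 14.5
e = 11.5 − 14.5 = -3
e/s = -3 / 4.320 = -0.694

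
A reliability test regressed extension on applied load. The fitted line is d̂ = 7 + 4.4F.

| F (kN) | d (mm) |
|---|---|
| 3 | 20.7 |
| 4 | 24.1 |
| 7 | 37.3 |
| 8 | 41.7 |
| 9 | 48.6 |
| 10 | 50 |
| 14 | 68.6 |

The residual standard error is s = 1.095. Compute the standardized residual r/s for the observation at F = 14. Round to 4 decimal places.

0.0000

d̂ = 7 + 4.4·14 = 68.6
r = 68.6 − 68.6 = 0
r/s = 0 / 1.095 = 0.0000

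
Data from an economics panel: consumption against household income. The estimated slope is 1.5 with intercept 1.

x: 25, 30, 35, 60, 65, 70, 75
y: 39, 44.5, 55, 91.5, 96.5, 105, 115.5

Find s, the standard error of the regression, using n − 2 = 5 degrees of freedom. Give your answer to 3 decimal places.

s = 1.673

x=25: ŷ = 1 + 1.5·25 = 38.5; e = 39 − 38.5 = 0.5
x=30: ŷ = 1 + 1.5·30 = 46; e = 44.5 − 46 = -1.5
x=35: ŷ = 1 + 1.5·35 = 53.5; e = 55 − 53.5 = 1.5
x=60: ŷ = 1 + 1.5·60 = 91; e = 91.5 − 91 = 0.5
x=65: ŷ = 1 + 1.5·65 = 98.5; e = 96.5 − 98.5 = -2
x=70: ŷ = 1 + 1.5·70 = 106; e = 105 − 106 = -1
x=75: ŷ = 1 + 1.5·75 = 113.5; e = 115.5 − 113.5 = 2
SSE = 0.25 + 2.25 + 2.25 + 0.25 + 4 + 1 + 4 = 14
s = √(14/5) = √2.8 ≈ 1.673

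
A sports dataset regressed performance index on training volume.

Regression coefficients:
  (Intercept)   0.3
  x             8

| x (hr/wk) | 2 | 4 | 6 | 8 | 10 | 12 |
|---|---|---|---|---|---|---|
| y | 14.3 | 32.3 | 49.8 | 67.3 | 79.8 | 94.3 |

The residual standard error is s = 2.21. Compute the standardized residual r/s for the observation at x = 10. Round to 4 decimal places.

ŷ = 0.3 + 8·10 = 80.3
r = 79.8 − 80.3 = -0.5
r/s = -0.5 / 2.21 = -0.2262

-0.2262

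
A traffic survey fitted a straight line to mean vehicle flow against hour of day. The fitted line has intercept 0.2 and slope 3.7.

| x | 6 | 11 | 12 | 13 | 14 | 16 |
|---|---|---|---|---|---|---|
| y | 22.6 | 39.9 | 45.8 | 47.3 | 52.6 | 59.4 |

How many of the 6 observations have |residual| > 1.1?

x=6: ŷ = 0.2 + 3.7·6 = 22.4; r = 22.6 − 22.4 = 0.2
x=11: ŷ = 0.2 + 3.7·11 = 40.9; r = 39.9 − 40.9 = -1
x=12: ŷ = 0.2 + 3.7·12 = 44.6; r = 45.8 − 44.6 = 1.2
x=13: ŷ = 0.2 + 3.7·13 = 48.3; r = 47.3 − 48.3 = -1
x=14: ŷ = 0.2 + 3.7·14 = 52; r = 52.6 − 52 = 0.6
x=16: ŷ = 0.2 + 3.7·16 = 59.4; r = 59.4 − 59.4 = 0
|r| > 1.1: x=12 (|r|=1.2) → 1

1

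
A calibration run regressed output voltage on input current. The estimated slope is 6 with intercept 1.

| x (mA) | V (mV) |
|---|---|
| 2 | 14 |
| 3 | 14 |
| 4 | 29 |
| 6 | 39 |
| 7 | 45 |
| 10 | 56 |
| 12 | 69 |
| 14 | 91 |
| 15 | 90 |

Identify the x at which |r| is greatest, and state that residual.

x = 14, r = 6

x=2: ŷ = 1 + 6·2 = 13; r = 14 − 13 = 1
x=3: ŷ = 1 + 6·3 = 19; r = 14 − 19 = -5
x=4: ŷ = 1 + 6·4 = 25; r = 29 − 25 = 4
x=6: ŷ = 1 + 6·6 = 37; r = 39 − 37 = 2
x=7: ŷ = 1 + 6·7 = 43; r = 45 − 43 = 2
x=10: ŷ = 1 + 6·10 = 61; r = 56 − 61 = -5
x=12: ŷ = 1 + 6·12 = 73; r = 69 − 73 = -4
x=14: ŷ = 1 + 6·14 = 85; r = 91 − 85 = 6
x=15: ŷ = 1 + 6·15 = 91; r = 90 − 91 = -1
Largest |r| is 6 at x = 14, residual 6.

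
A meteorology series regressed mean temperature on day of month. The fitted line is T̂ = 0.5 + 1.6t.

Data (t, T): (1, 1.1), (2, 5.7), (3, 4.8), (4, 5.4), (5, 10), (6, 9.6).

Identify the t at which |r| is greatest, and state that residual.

t = 2, r = 2

t=1: T̂ = 0.5 + 1.6·1 = 2.1; r = 1.1 − 2.1 = -1
t=2: T̂ = 0.5 + 1.6·2 = 3.7; r = 5.7 − 3.7 = 2
t=3: T̂ = 0.5 + 1.6·3 = 5.3; r = 4.8 − 5.3 = -0.5
t=4: T̂ = 0.5 + 1.6·4 = 6.9; r = 5.4 − 6.9 = -1.5
t=5: T̂ = 0.5 + 1.6·5 = 8.5; r = 10 − 8.5 = 1.5
t=6: T̂ = 0.5 + 1.6·6 = 10.1; r = 9.6 − 10.1 = -0.5
Largest |r| is 2 at t = 2, residual 2.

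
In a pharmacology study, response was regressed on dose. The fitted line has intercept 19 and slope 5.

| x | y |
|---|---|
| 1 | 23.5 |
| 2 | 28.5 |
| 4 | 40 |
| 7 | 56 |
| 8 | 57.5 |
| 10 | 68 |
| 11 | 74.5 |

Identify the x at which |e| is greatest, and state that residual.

x=1: ŷ = 19 + 5·1 = 24; e = 23.5 − 24 = -0.5
x=2: ŷ = 19 + 5·2 = 29; e = 28.5 − 29 = -0.5
x=4: ŷ = 19 + 5·4 = 39; e = 40 − 39 = 1
x=7: ŷ = 19 + 5·7 = 54; e = 56 − 54 = 2
x=8: ŷ = 19 + 5·8 = 59; e = 57.5 − 59 = -1.5
x=10: ŷ = 19 + 5·10 = 69; e = 68 − 69 = -1
x=11: ŷ = 19 + 5·11 = 74; e = 74.5 − 74 = 0.5
Largest |e| is 2 at x = 7, residual 2.

x = 7, e = 2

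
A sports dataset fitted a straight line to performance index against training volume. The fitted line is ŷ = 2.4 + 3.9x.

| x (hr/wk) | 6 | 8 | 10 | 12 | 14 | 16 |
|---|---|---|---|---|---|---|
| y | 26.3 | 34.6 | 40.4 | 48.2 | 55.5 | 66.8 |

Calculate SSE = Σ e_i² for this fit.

SSE = 9.5

x=6: ŷ = 2.4 + 3.9·6 = 25.8; e = 26.3 − 25.8 = 0.5
x=8: ŷ = 2.4 + 3.9·8 = 33.6; e = 34.6 − 33.6 = 1
x=10: ŷ = 2.4 + 3.9·10 = 41.4; e = 40.4 − 41.4 = -1
x=12: ŷ = 2.4 + 3.9·12 = 49.2; e = 48.2 − 49.2 = -1
x=14: ŷ = 2.4 + 3.9·14 = 57; e = 55.5 − 57 = -1.5
x=16: ŷ = 2.4 + 3.9·16 = 64.8; e = 66.8 − 64.8 = 2
SSE = 0.25 + 1 + 1 + 1 + 2.25 + 4 = 9.5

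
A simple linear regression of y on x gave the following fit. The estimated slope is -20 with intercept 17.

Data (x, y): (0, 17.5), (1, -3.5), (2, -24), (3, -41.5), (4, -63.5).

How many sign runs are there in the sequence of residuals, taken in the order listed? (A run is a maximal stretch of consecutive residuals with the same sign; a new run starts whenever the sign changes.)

x=0: ŷ = 17 − 20·0 = 17; r = 17.5 − 17 = 0.5
x=1: ŷ = 17 − 20·1 = -3; r = -3.5 − (-3) = -0.5
x=2: ŷ = 17 − 20·2 = -23; r = -24 − (-23) = -1
x=3: ŷ = 17 − 20·3 = -43; r = -41.5 − (-43) = 1.5
x=4: ŷ = 17 − 20·4 = -63; r = -63.5 − (-63) = -0.5
Signs: + − − + −
Runs: +×1, −×2, +×1, −×1 → 4

4 runs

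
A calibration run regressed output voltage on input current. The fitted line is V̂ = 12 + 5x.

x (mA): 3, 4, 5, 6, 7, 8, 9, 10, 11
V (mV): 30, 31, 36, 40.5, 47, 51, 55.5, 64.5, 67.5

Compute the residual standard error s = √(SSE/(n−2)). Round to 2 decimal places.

s = 1.81

x=3: V̂ = 12 + 5·3 = 27; r = 30 − 27 = 3
x=4: V̂ = 12 + 5·4 = 32; r = 31 − 32 = -1
x=5: V̂ = 12 + 5·5 = 37; r = 36 − 37 = -1
x=6: V̂ = 12 + 5·6 = 42; r = 40.5 − 42 = -1.5
x=7: V̂ = 12 + 5·7 = 47; r = 47 − 47 = 0
x=8: V̂ = 12 + 5·8 = 52; r = 51 − 52 = -1
x=9: V̂ = 12 + 5·9 = 57; r = 55.5 − 57 = -1.5
x=10: V̂ = 12 + 5·10 = 62; r = 64.5 − 62 = 2.5
x=11: V̂ = 12 + 5·11 = 67; r = 67.5 − 67 = 0.5
SSE = 9 + 1 + 1 + 2.25 + 0 + 1 + 2.25 + 6.25 + 0.25 = 23
s = √(23/7) = √3.28571 ≈ 1.81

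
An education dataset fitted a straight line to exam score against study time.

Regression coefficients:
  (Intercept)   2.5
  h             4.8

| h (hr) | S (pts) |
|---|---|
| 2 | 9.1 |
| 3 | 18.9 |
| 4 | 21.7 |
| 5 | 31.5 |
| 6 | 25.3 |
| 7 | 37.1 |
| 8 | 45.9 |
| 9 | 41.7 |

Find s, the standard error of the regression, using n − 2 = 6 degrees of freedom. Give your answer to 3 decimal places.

h=2: Ŝ = 2.5 + 4.8·2 = 12.1; r = 9.1 − 12.1 = -3
h=3: Ŝ = 2.5 + 4.8·3 = 16.9; r = 18.9 − 16.9 = 2
h=4: Ŝ = 2.5 + 4.8·4 = 21.7; r = 21.7 − 21.7 = 0
h=5: Ŝ = 2.5 + 4.8·5 = 26.5; r = 31.5 − 26.5 = 5
h=6: Ŝ = 2.5 + 4.8·6 = 31.3; r = 25.3 − 31.3 = -6
h=7: Ŝ = 2.5 + 4.8·7 = 36.1; r = 37.1 − 36.1 = 1
h=8: Ŝ = 2.5 + 4.8·8 = 40.9; r = 45.9 − 40.9 = 5
h=9: Ŝ = 2.5 + 4.8·9 = 45.7; r = 41.7 − 45.7 = -4
SSE = 9 + 4 + 0 + 25 + 36 + 1 + 25 + 16 = 116
s = √(116/6) = √19.3333 ≈ 4.397

s = 4.397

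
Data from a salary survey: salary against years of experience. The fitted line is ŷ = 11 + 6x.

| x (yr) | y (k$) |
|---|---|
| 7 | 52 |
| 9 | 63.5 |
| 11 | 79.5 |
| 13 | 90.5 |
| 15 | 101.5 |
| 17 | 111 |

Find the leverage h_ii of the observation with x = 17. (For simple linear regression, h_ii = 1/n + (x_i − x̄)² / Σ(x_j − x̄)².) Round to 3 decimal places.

x̄ = (7 + 9 + 11 + 13 + 15 + 17)/6 = 12
Σ(x − x̄)² = 25 + 9 + 1 + 1 + 9 + 25 = 70
h = 1/6 + (5)²/70 = 0.166667 + 0.357143 = 0.524

h = 0.524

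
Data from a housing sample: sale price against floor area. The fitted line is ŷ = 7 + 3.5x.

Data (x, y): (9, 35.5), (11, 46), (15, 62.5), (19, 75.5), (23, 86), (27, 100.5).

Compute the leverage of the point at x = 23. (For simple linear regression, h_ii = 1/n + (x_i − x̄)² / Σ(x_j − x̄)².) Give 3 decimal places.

x̄ = (9 + 11 + 15 + 19 + 23 + 27)/6 = 17.3333
Σ(x − x̄)² = 69.4444 + 40.1111 + 5.44444 + 2.77778 + 32.1111 + 93.4444 = 243.333
h = 1/6 + (5.66667)²/243.333 = 0.166667 + 0.131963 = 0.299

h = 0.299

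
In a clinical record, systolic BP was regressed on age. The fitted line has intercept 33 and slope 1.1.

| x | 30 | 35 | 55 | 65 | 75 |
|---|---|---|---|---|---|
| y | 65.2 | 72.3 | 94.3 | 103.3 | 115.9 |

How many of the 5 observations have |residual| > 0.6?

4

x=30: ŷ = 33 + 1.1·30 = 66; r = 65.2 − 66 = -0.8
x=35: ŷ = 33 + 1.1·35 = 71.5; r = 72.3 − 71.5 = 0.8
x=55: ŷ = 33 + 1.1·55 = 93.5; r = 94.3 − 93.5 = 0.8
x=65: ŷ = 33 + 1.1·65 = 104.5; r = 103.3 − 104.5 = -1.2
x=75: ŷ = 33 + 1.1·75 = 115.5; r = 115.9 − 115.5 = 0.4
|r| > 0.6: x=30 (|r|=0.8), x=35 (|r|=0.8), x=55 (|r|=0.8), x=65 (|r|=1.2) → 4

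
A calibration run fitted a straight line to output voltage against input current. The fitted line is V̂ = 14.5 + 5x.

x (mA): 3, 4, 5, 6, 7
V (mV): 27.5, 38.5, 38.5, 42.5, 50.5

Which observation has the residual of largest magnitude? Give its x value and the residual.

x = 4, r = 4

x=3: V̂ = 14.5 + 5·3 = 29.5; r = 27.5 − 29.5 = -2
x=4: V̂ = 14.5 + 5·4 = 34.5; r = 38.5 − 34.5 = 4
x=5: V̂ = 14.5 + 5·5 = 39.5; r = 38.5 − 39.5 = -1
x=6: V̂ = 14.5 + 5·6 = 44.5; r = 42.5 − 44.5 = -2
x=7: V̂ = 14.5 + 5·7 = 49.5; r = 50.5 − 49.5 = 1
Largest |r| is 4 at x = 4, residual 4.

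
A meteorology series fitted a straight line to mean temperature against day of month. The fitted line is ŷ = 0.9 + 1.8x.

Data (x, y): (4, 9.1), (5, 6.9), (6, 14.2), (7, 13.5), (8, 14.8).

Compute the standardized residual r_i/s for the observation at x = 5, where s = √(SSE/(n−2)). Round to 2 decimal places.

-1.28

x=4: ŷ = 0.9 + 1.8·4 = 8.1; r = 9.1 − 8.1 = 1
x=5: ŷ = 0.9 + 1.8·5 = 9.9; r = 6.9 − 9.9 = -3
x=6: ŷ = 0.9 + 1.8·6 = 11.7; r = 14.2 − 11.7 = 2.5
x=7: ŷ = 0.9 + 1.8·7 = 13.5; r = 13.5 − 13.5 = 0
x=8: ŷ = 0.9 + 1.8·8 = 15.3; r = 14.8 − 15.3 = -0.5
SSE = 1 + 9 + 6.25 + 0 + 0.25 = 16.5
s = √(16.5/3) = 2.34521
r/s = -3 / 2.34521 = -1.28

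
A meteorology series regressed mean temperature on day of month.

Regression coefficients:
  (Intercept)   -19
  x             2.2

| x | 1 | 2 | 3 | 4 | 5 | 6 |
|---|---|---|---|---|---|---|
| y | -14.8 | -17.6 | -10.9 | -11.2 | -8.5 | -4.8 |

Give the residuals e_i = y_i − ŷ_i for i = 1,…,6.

2, -3, 1.5, -1, -0.5, 1

x=1: ŷ = -19 + 2.2·1 = -16.8; e = -14.8 − (-16.8) = 2
x=2: ŷ = -19 + 2.2·2 = -14.6; e = -17.6 − (-14.6) = -3
x=3: ŷ = -19 + 2.2·3 = -12.4; e = -10.9 − (-12.4) = 1.5
x=4: ŷ = -19 + 2.2·4 = -10.2; e = -11.2 − (-10.2) = -1
x=5: ŷ = -19 + 2.2·5 = -8; e = -8.5 − (-8) = -0.5
x=6: ŷ = -19 + 2.2·6 = -5.8; e = -4.8 − (-5.8) = 1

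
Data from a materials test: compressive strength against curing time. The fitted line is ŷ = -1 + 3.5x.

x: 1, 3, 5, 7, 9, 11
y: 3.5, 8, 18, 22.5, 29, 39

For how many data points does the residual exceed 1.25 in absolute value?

4

x=1: ŷ = -1 + 3.5·1 = 2.5; r = 3.5 − 2.5 = 1
x=3: ŷ = -1 + 3.5·3 = 9.5; r = 8 − 9.5 = -1.5
x=5: ŷ = -1 + 3.5·5 = 16.5; r = 18 − 16.5 = 1.5
x=7: ŷ = -1 + 3.5·7 = 23.5; r = 22.5 − 23.5 = -1
x=9: ŷ = -1 + 3.5·9 = 30.5; r = 29 − 30.5 = -1.5
x=11: ŷ = -1 + 3.5·11 = 37.5; r = 39 − 37.5 = 1.5
|r| > 1.25: x=3 (|r|=1.5), x=5 (|r|=1.5), x=9 (|r|=1.5), x=11 (|r|=1.5) → 4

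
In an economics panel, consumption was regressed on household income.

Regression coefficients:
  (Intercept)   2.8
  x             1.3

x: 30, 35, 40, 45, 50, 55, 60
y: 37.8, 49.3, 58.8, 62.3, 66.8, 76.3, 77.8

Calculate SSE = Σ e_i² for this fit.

x=30: ŷ = 2.8 + 1.3·30 = 41.8; e = 37.8 − 41.8 = -4
x=35: ŷ = 2.8 + 1.3·35 = 48.3; e = 49.3 − 48.3 = 1
x=40: ŷ = 2.8 + 1.3·40 = 54.8; e = 58.8 − 54.8 = 4
x=45: ŷ = 2.8 + 1.3·45 = 61.3; e = 62.3 − 61.3 = 1
x=50: ŷ = 2.8 + 1.3·50 = 67.8; e = 66.8 − 67.8 = -1
x=55: ŷ = 2.8 + 1.3·55 = 74.3; e = 76.3 − 74.3 = 2
x=60: ŷ = 2.8 + 1.3·60 = 80.8; e = 77.8 − 80.8 = -3
SSE = 16 + 1 + 16 + 1 + 1 + 4 + 9 = 48

SSE = 48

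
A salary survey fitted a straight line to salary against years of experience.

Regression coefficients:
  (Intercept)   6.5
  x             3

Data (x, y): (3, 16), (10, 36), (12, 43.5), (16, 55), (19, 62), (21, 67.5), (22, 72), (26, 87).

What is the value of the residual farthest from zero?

r = 2.5

x=3: ŷ = 6.5 + 3·3 = 15.5; r = 16 − 15.5 = 0.5
x=10: ŷ = 6.5 + 3·10 = 36.5; r = 36 − 36.5 = -0.5
x=12: ŷ = 6.5 + 3·12 = 42.5; r = 43.5 − 42.5 = 1
x=16: ŷ = 6.5 + 3·16 = 54.5; r = 55 − 54.5 = 0.5
x=19: ŷ = 6.5 + 3·19 = 63.5; r = 62 − 63.5 = -1.5
x=21: ŷ = 6.5 + 3·21 = 69.5; r = 67.5 − 69.5 = -2
x=22: ŷ = 6.5 + 3·22 = 72.5; r = 72 − 72.5 = -0.5
x=26: ŷ = 6.5 + 3·26 = 84.5; r = 87 − 84.5 = 2.5
Largest |r| is 2.5 at x = 26, residual 2.5.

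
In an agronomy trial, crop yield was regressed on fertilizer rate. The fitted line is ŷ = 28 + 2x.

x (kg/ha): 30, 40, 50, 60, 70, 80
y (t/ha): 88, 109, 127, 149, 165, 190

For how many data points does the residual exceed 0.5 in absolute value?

5

x=30: ŷ = 28 + 2·30 = 88; e = 88 − 88 = 0
x=40: ŷ = 28 + 2·40 = 108; e = 109 − 108 = 1
x=50: ŷ = 28 + 2·50 = 128; e = 127 − 128 = -1
x=60: ŷ = 28 + 2·60 = 148; e = 149 − 148 = 1
x=70: ŷ = 28 + 2·70 = 168; e = 165 − 168 = -3
x=80: ŷ = 28 + 2·80 = 188; e = 190 − 188 = 2
|e| > 0.5: x=40 (|e|=1), x=50 (|e|=1), x=60 (|e|=1), x=70 (|e|=3), x=80 (|e|=2) → 5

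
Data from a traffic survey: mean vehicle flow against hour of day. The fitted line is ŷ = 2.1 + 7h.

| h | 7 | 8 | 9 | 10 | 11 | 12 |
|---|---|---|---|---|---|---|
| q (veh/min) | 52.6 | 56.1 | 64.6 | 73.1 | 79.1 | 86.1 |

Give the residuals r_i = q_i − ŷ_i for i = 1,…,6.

h=7: ŷ = 2.1 + 7·7 = 51.1; r = 52.6 − 51.1 = 1.5
h=8: ŷ = 2.1 + 7·8 = 58.1; r = 56.1 − 58.1 = -2
h=9: ŷ = 2.1 + 7·9 = 65.1; r = 64.6 − 65.1 = -0.5
h=10: ŷ = 2.1 + 7·10 = 72.1; r = 73.1 − 72.1 = 1
h=11: ŷ = 2.1 + 7·11 = 79.1; r = 79.1 − 79.1 = 0
h=12: ŷ = 2.1 + 7·12 = 86.1; r = 86.1 − 86.1 = 0

1.5, -2, -0.5, 1, 0, 0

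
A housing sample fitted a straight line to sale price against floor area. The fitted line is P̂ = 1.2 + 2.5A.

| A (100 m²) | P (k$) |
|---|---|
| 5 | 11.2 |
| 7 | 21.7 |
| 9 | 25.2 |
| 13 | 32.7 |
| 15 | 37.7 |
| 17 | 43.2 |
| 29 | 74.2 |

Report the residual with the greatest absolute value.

A=5: P̂ = 1.2 + 2.5·5 = 13.7; r = 11.2 − 13.7 = -2.5
A=7: P̂ = 1.2 + 2.5·7 = 18.7; r = 21.7 − 18.7 = 3
A=9: P̂ = 1.2 + 2.5·9 = 23.7; r = 25.2 − 23.7 = 1.5
A=13: P̂ = 1.2 + 2.5·13 = 33.7; r = 32.7 − 33.7 = -1
A=15: P̂ = 1.2 + 2.5·15 = 38.7; r = 37.7 − 38.7 = -1
A=17: P̂ = 1.2 + 2.5·17 = 43.7; r = 43.2 − 43.7 = -0.5
A=29: P̂ = 1.2 + 2.5·29 = 73.7; r = 74.2 − 73.7 = 0.5
Largest |r| is 3 at A = 7, residual 3.

r = 3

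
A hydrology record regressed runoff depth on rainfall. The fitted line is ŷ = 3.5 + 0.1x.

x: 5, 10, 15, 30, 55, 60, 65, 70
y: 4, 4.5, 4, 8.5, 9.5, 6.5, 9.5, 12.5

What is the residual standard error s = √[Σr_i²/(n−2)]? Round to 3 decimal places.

s = 1.756

x=5: ŷ = 3.5 + 0.1·5 = 4; r = 4 − 4 = 0
x=10: ŷ = 3.5 + 0.1·10 = 4.5; r = 4.5 − 4.5 = 0
x=15: ŷ = 3.5 + 0.1·15 = 5; r = 4 − 5 = -1
x=30: ŷ = 3.5 + 0.1·30 = 6.5; r = 8.5 − 6.5 = 2
x=55: ŷ = 3.5 + 0.1·55 = 9; r = 9.5 − 9 = 0.5
x=60: ŷ = 3.5 + 0.1·60 = 9.5; r = 6.5 − 9.5 = -3
x=65: ŷ = 3.5 + 0.1·65 = 10; r = 9.5 − 10 = -0.5
x=70: ŷ = 3.5 + 0.1·70 = 10.5; r = 12.5 − 10.5 = 2
SSE = 0 + 0 + 1 + 4 + 0.25 + 9 + 0.25 + 4 = 18.5
s = √(18.5/6) = √3.08333 ≈ 1.756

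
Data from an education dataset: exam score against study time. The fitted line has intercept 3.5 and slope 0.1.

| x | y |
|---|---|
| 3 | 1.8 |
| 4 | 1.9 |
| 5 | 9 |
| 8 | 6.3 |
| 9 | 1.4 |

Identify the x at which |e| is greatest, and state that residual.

x=3: ŷ = 3.5 + 0.1·3 = 3.8; e = 1.8 − 3.8 = -2
x=4: ŷ = 3.5 + 0.1·4 = 3.9; e = 1.9 − 3.9 = -2
x=5: ŷ = 3.5 + 0.1·5 = 4; e = 9 − 4 = 5
x=8: ŷ = 3.5 + 0.1·8 = 4.3; e = 6.3 − 4.3 = 2
x=9: ŷ = 3.5 + 0.1·9 = 4.4; e = 1.4 − 4.4 = -3
Largest |e| is 5 at x = 5, residual 5.

x = 5, e = 5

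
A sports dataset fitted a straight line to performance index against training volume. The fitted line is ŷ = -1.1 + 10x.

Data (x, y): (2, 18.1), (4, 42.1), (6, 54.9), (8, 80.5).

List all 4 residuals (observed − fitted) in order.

x=2: ŷ = -1.1 + 10·2 = 18.9; r = 18.1 − 18.9 = -0.8
x=4: ŷ = -1.1 + 10·4 = 38.9; r = 42.1 − 38.9 = 3.2
x=6: ŷ = -1.1 + 10·6 = 58.9; r = 54.9 − 58.9 = -4
x=8: ŷ = -1.1 + 10·8 = 78.9; r = 80.5 − 78.9 = 1.6

-0.8, 3.2, -4, 1.6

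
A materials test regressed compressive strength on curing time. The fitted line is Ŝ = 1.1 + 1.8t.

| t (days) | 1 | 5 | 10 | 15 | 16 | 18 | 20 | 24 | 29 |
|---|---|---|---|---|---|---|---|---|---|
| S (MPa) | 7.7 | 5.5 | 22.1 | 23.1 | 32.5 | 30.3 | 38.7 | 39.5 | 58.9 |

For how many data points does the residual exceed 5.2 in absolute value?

1

t=1: Ŝ = 1.1 + 1.8·1 = 2.9; r = 7.7 − 2.9 = 4.8
t=5: Ŝ = 1.1 + 1.8·5 = 10.1; r = 5.5 − 10.1 = -4.6
t=10: Ŝ = 1.1 + 1.8·10 = 19.1; r = 22.1 − 19.1 = 3
t=15: Ŝ = 1.1 + 1.8·15 = 28.1; r = 23.1 − 28.1 = -5
t=16: Ŝ = 1.1 + 1.8·16 = 29.9; r = 32.5 − 29.9 = 2.6
t=18: Ŝ = 1.1 + 1.8·18 = 33.5; r = 30.3 − 33.5 = -3.2
t=20: Ŝ = 1.1 + 1.8·20 = 37.1; r = 38.7 − 37.1 = 1.6
t=24: Ŝ = 1.1 + 1.8·24 = 44.3; r = 39.5 − 44.3 = -4.8
t=29: Ŝ = 1.1 + 1.8·29 = 53.3; r = 58.9 − 53.3 = 5.6
|r| > 5.2: t=29 (|r|=5.6) → 1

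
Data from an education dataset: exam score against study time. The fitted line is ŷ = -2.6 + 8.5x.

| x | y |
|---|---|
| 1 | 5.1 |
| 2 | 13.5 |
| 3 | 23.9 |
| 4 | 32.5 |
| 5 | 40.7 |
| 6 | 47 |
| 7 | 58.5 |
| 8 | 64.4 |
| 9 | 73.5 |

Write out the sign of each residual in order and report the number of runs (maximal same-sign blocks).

5 runs

x=1: ŷ = -2.6 + 8.5·1 = 5.9; r = 5.1 − 5.9 = -0.8
x=2: ŷ = -2.6 + 8.5·2 = 14.4; r = 13.5 − 14.4 = -0.9
x=3: ŷ = -2.6 + 8.5·3 = 22.9; r = 23.9 − 22.9 = 1
x=4: ŷ = -2.6 + 8.5·4 = 31.4; r = 32.5 − 31.4 = 1.1
x=5: ŷ = -2.6 + 8.5·5 = 39.9; r = 40.7 − 39.9 = 0.8
x=6: ŷ = -2.6 + 8.5·6 = 48.4; r = 47 − 48.4 = -1.4
x=7: ŷ = -2.6 + 8.5·7 = 56.9; r = 58.5 − 56.9 = 1.6
x=8: ŷ = -2.6 + 8.5·8 = 65.4; r = 64.4 − 65.4 = -1
x=9: ŷ = -2.6 + 8.5·9 = 73.9; r = 73.5 − 73.9 = -0.4
Signs: − − + + + − + − −
Runs: −×2, +×3, −×1, +×1, −×2 → 5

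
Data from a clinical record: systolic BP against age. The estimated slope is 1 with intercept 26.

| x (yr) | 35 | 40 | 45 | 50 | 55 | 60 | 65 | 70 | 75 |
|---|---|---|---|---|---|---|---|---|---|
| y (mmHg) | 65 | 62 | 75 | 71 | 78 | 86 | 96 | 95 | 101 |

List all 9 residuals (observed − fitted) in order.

x=35: ŷ = 26 + 35 = 61; r = 65 − 61 = 4
x=40: ŷ = 26 + 40 = 66; r = 62 − 66 = -4
x=45: ŷ = 26 + 45 = 71; r = 75 − 71 = 4
x=50: ŷ = 26 + 50 = 76; r = 71 − 76 = -5
x=55: ŷ = 26 + 55 = 81; r = 78 − 81 = -3
x=60: ŷ = 26 + 60 = 86; r = 86 − 86 = 0
x=65: ŷ = 26 + 65 = 91; r = 96 − 91 = 5
x=70: ŷ = 26 + 70 = 96; r = 95 − 96 = -1
x=75: ŷ = 26 + 75 = 101; r = 101 − 101 = 0

4, -4, 4, -5, -3, 0, 5, -1, 0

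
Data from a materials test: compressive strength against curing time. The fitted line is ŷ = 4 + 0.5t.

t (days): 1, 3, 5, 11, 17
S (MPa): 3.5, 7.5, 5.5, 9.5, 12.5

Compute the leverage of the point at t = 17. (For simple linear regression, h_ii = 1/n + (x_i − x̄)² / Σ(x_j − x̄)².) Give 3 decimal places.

h = 0.738

t̄ = (1 + 3 + 5 + 11 + 17)/5 = 7.4
Σ(t − t̄)² = 40.96 + 19.36 + 5.76 + 12.96 + 92.16 = 171.2
h = 1/5 + (9.6)²/171.2 = 0.2 + 0.538318 = 0.738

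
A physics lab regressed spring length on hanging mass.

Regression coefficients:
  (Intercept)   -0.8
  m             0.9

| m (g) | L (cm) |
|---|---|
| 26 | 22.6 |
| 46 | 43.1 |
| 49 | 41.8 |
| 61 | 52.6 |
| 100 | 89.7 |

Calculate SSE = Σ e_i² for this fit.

SSE = 11

m=26: L̂ = -0.8 + 0.9·26 = 22.6; e = 22.6 − 22.6 = 0
m=46: L̂ = -0.8 + 0.9·46 = 40.6; e = 43.1 − 40.6 = 2.5
m=49: L̂ = -0.8 + 0.9·49 = 43.3; e = 41.8 − 43.3 = -1.5
m=61: L̂ = -0.8 + 0.9·61 = 54.1; e = 52.6 − 54.1 = -1.5
m=100: L̂ = -0.8 + 0.9·100 = 89.2; e = 89.7 − 89.2 = 0.5
SSE = 0 + 6.25 + 2.25 + 2.25 + 0.25 = 11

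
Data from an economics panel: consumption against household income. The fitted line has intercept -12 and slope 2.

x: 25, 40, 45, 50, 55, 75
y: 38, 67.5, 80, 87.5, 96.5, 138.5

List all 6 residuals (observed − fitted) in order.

x=25: ŷ = -12 + 2·25 = 38; r = 38 − 38 = 0
x=40: ŷ = -12 + 2·40 = 68; r = 67.5 − 68 = -0.5
x=45: ŷ = -12 + 2·45 = 78; r = 80 − 78 = 2
x=50: ŷ = -12 + 2·50 = 88; r = 87.5 − 88 = -0.5
x=55: ŷ = -12 + 2·55 = 98; r = 96.5 − 98 = -1.5
x=75: ŷ = -12 + 2·75 = 138; r = 138.5 − 138 = 0.5

0, -0.5, 2, -0.5, -1.5, 0.5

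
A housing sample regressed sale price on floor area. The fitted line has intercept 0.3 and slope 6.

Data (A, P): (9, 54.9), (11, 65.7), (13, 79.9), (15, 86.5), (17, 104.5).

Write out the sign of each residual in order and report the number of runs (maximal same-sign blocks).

5 runs

A=9: P̂ = 0.3 + 6·9 = 54.3; e = 54.9 − 54.3 = 0.6
A=11: P̂ = 0.3 + 6·11 = 66.3; e = 65.7 − 66.3 = -0.6
A=13: P̂ = 0.3 + 6·13 = 78.3; e = 79.9 − 78.3 = 1.6
A=15: P̂ = 0.3 + 6·15 = 90.3; e = 86.5 − 90.3 = -3.8
A=17: P̂ = 0.3 + 6·17 = 102.3; e = 104.5 − 102.3 = 2.2
Signs: + − + − +
Runs: +×1, −×1, +×1, −×1, +×1 → 5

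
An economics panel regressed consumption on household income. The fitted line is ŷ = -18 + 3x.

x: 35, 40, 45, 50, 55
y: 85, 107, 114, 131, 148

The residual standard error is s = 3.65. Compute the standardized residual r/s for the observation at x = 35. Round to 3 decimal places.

ŷ = -18 + 3·35 = 87
r = 85 − 87 = -2
r/s = -2 / 3.65 = -0.548

-0.548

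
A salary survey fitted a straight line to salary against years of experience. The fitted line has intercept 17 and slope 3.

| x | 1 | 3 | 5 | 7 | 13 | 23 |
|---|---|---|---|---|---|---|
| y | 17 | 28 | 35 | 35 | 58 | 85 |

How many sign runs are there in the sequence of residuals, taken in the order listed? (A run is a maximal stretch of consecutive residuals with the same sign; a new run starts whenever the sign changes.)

5 runs

x=1: ŷ = 17 + 3·1 = 20; e = 17 − 20 = -3
x=3: ŷ = 17 + 3·3 = 26; e = 28 − 26 = 2
x=5: ŷ = 17 + 3·5 = 32; e = 35 − 32 = 3
x=7: ŷ = 17 + 3·7 = 38; e = 35 − 38 = -3
x=13: ŷ = 17 + 3·13 = 56; e = 58 − 56 = 2
x=23: ŷ = 17 + 3·23 = 86; e = 85 − 86 = -1
Signs: − + + − + −
Runs: −×1, +×2, −×1, +×1, −×1 → 5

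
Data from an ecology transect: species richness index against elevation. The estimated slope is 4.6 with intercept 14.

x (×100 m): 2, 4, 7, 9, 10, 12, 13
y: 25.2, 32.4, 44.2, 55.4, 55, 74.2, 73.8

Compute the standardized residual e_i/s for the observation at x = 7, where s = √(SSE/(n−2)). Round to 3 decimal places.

x=2: ŷ = 14 + 4.6·2 = 23.2; e = 25.2 − 23.2 = 2
x=4: ŷ = 14 + 4.6·4 = 32.4; e = 32.4 − 32.4 = 0
x=7: ŷ = 14 + 4.6·7 = 46.2; e = 44.2 − 46.2 = -2
x=9: ŷ = 14 + 4.6·9 = 55.4; e = 55.4 − 55.4 = 0
x=10: ŷ = 14 + 4.6·10 = 60; e = 55 − 60 = -5
x=12: ŷ = 14 + 4.6·12 = 69.2; e = 74.2 − 69.2 = 5
x=13: ŷ = 14 + 4.6·13 = 73.8; e = 73.8 − 73.8 = 0
SSE = 4 + 0 + 4 + 0 + 25 + 25 + 0 = 58
s = √(58/5) = 3.40588
e/s = -2 / 3.40588 = -0.587

-0.587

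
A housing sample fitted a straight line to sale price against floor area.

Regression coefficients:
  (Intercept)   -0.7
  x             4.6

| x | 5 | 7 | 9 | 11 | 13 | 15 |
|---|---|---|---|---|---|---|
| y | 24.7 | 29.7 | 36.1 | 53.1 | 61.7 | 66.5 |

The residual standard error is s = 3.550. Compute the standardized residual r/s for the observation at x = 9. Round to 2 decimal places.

ŷ = -0.7 + 4.6·9 = 40.7
r = 36.1 − 40.7 = -4.6
r/s = -4.6 / 3.550 = -1.30

-1.30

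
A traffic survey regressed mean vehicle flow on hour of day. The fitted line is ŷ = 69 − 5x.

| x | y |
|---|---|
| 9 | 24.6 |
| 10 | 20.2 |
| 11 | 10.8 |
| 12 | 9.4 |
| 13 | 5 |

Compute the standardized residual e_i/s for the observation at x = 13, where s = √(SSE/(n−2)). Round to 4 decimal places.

x=9: ŷ = 69 − 5·9 = 24; e = 24.6 − 24 = 0.6
x=10: ŷ = 69 − 5·10 = 19; e = 20.2 − 19 = 1.2
x=11: ŷ = 69 − 5·11 = 14; e = 10.8 − 14 = -3.2
x=12: ŷ = 69 − 5·12 = 9; e = 9.4 − 9 = 0.4
x=13: ŷ = 69 − 5·13 = 4; e = 5 − 4 = 1
SSE = 0.36 + 1.44 + 10.24 + 0.16 + 1 = 13.2
s = √(13.2/3) = 2.09762
e/s = 1 / 2.09762 = 0.4767

0.4767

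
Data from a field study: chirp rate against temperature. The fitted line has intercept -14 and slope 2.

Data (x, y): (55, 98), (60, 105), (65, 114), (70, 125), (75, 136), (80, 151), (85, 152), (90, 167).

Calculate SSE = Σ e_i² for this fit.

SSE = 52

x=55: ŷ = -14 + 2·55 = 96; e = 98 − 96 = 2
x=60: ŷ = -14 + 2·60 = 106; e = 105 − 106 = -1
x=65: ŷ = -14 + 2·65 = 116; e = 114 − 116 = -2
x=70: ŷ = -14 + 2·70 = 126; e = 125 − 126 = -1
x=75: ŷ = -14 + 2·75 = 136; e = 136 − 136 = 0
x=80: ŷ = -14 + 2·80 = 146; e = 151 − 146 = 5
x=85: ŷ = -14 + 2·85 = 156; e = 152 − 156 = -4
x=90: ŷ = -14 + 2·90 = 166; e = 167 − 166 = 1
SSE = 4 + 1 + 4 + 1 + 0 + 25 + 16 + 1 = 52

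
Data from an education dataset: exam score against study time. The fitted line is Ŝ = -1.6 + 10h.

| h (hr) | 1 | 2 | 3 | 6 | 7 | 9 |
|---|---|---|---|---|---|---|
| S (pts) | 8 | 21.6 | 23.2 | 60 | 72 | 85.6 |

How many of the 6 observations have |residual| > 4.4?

h=1: Ŝ = -1.6 + 10·1 = 8.4; r = 8 − 8.4 = -0.4
h=2: Ŝ = -1.6 + 10·2 = 18.4; r = 21.6 − 18.4 = 3.2
h=3: Ŝ = -1.6 + 10·3 = 28.4; r = 23.2 − 28.4 = -5.2
h=6: Ŝ = -1.6 + 10·6 = 58.4; r = 60 − 58.4 = 1.6
h=7: Ŝ = -1.6 + 10·7 = 68.4; r = 72 − 68.4 = 3.6
h=9: Ŝ = -1.6 + 10·9 = 88.4; r = 85.6 − 88.4 = -2.8
|r| > 4.4: h=3 (|r|=5.2) → 1

1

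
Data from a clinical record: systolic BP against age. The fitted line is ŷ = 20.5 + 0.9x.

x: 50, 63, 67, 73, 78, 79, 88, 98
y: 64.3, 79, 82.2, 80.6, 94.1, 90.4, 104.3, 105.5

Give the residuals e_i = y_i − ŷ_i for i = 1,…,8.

x=50: ŷ = 20.5 + 0.9·50 = 65.5; e = 64.3 − 65.5 = -1.2
x=63: ŷ = 20.5 + 0.9·63 = 77.2; e = 79 − 77.2 = 1.8
x=67: ŷ = 20.5 + 0.9·67 = 80.8; e = 82.2 − 80.8 = 1.4
x=73: ŷ = 20.5 + 0.9·73 = 86.2; e = 80.6 − 86.2 = -5.6
x=78: ŷ = 20.5 + 0.9·78 = 90.7; e = 94.1 − 90.7 = 3.4
x=79: ŷ = 20.5 + 0.9·79 = 91.6; e = 90.4 − 91.6 = -1.2
x=88: ŷ = 20.5 + 0.9·88 = 99.7; e = 104.3 − 99.7 = 4.6
x=98: ŷ = 20.5 + 0.9·98 = 108.7; e = 105.5 − 108.7 = -3.2

-1.2, 1.8, 1.4, -5.6, 3.4, -1.2, 4.6, -3.2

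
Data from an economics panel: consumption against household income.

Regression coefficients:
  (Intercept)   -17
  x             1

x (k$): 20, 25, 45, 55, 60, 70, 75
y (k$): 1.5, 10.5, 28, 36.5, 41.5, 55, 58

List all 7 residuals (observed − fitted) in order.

-1.5, 2.5, 0, -1.5, -1.5, 2, 0

x=20: ŷ = -17 + 20 = 3; e = 1.5 − 3 = -1.5
x=25: ŷ = -17 + 25 = 8; e = 10.5 − 8 = 2.5
x=45: ŷ = -17 + 45 = 28; e = 28 − 28 = 0
x=55: ŷ = -17 + 55 = 38; e = 36.5 − 38 = -1.5
x=60: ŷ = -17 + 60 = 43; e = 41.5 − 43 = -1.5
x=70: ŷ = -17 + 70 = 53; e = 55 − 53 = 2
x=75: ŷ = -17 + 75 = 58; e = 58 − 58 = 0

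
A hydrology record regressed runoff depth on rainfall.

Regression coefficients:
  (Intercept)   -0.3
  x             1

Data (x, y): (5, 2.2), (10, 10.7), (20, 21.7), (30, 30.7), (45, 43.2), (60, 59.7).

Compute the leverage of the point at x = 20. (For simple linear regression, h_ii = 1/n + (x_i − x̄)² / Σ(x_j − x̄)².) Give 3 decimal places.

h = 0.198

x̄ = (5 + 10 + 20 + 30 + 45 + 60)/6 = 28.3333
Σ(x − x̄)² = 544.444 + 336.111 + 69.4444 + 2.77778 + 277.778 + 1002.78 = 2233.33
h = 1/6 + (-8.33333)²/2233.33 = 0.166667 + 0.0310945 = 0.198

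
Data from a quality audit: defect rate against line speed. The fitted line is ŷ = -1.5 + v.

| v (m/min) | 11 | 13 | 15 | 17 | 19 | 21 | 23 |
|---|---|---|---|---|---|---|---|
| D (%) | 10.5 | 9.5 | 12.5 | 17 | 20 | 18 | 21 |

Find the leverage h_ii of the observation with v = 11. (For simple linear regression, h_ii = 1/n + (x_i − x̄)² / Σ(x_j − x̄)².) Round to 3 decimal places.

h = 0.464

v̄ = (11 + 13 + 15 + 17 + 19 + 21 + 23)/7 = 17
Σ(v − v̄)² = 36 + 16 + 4 + 0 + 4 + 16 + 36 = 112
h = 1/7 + (-6)²/112 = 0.142857 + 0.321429 = 0.464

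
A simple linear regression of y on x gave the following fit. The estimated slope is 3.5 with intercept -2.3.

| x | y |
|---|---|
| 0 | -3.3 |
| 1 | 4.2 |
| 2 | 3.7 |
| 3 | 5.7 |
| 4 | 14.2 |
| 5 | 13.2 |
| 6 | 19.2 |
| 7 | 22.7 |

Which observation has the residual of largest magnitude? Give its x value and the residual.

x = 1, e = 3

x=0: ŷ = -2.3 + 3.5·0 = -2.3; e = -3.3 − (-2.3) = -1
x=1: ŷ = -2.3 + 3.5·1 = 1.2; e = 4.2 − 1.2 = 3
x=2: ŷ = -2.3 + 3.5·2 = 4.7; e = 3.7 − 4.7 = -1
x=3: ŷ = -2.3 + 3.5·3 = 8.2; e = 5.7 − 8.2 = -2.5
x=4: ŷ = -2.3 + 3.5·4 = 11.7; e = 14.2 − 11.7 = 2.5
x=5: ŷ = -2.3 + 3.5·5 = 15.2; e = 13.2 − 15.2 = -2
x=6: ŷ = -2.3 + 3.5·6 = 18.7; e = 19.2 − 18.7 = 0.5
x=7: ŷ = -2.3 + 3.5·7 = 22.2; e = 22.7 − 22.2 = 0.5
Largest |e| is 3 at x = 1, residual 3.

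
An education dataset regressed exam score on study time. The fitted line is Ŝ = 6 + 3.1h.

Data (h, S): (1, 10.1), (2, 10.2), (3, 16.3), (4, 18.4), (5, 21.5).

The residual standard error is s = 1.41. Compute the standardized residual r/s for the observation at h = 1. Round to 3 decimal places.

0.709

Ŝ = 6 + 3.1·1 = 9.1
r = 10.1 − 9.1 = 1
r/s = 1 / 1.41 = 0.709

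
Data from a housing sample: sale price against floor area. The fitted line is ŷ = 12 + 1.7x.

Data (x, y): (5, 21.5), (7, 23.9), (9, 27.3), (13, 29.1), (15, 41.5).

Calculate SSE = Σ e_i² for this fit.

x=5: ŷ = 12 + 1.7·5 = 20.5; e = 21.5 − 20.5 = 1
x=7: ŷ = 12 + 1.7·7 = 23.9; e = 23.9 − 23.9 = 0
x=9: ŷ = 12 + 1.7·9 = 27.3; e = 27.3 − 27.3 = 0
x=13: ŷ = 12 + 1.7·13 = 34.1; e = 29.1 − 34.1 = -5
x=15: ŷ = 12 + 1.7·15 = 37.5; e = 41.5 − 37.5 = 4
SSE = 1 + 0 + 0 + 25 + 16 = 42

SSE = 42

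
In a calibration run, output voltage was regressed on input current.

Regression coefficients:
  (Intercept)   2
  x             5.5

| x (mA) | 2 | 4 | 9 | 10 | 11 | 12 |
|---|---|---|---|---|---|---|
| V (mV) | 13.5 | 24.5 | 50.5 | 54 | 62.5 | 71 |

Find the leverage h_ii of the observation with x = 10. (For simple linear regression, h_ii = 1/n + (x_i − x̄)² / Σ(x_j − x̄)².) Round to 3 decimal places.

h = 0.215

x̄ = (2 + 4 + 9 + 10 + 11 + 12)/6 = 8
Σ(x − x̄)² = 36 + 16 + 1 + 4 + 9 + 16 = 82
h = 1/6 + (2)²/82 = 0.166667 + 0.0487805 = 0.215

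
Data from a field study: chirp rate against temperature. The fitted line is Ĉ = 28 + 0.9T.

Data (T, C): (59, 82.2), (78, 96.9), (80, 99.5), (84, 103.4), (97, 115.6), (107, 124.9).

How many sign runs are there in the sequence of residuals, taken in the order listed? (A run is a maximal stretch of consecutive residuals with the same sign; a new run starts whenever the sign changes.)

3 runs

T=59: Ĉ = 28 + 0.9·59 = 81.1; r = 82.2 − 81.1 = 1.1
T=78: Ĉ = 28 + 0.9·78 = 98.2; r = 96.9 − 98.2 = -1.3
T=80: Ĉ = 28 + 0.9·80 = 100; r = 99.5 − 100 = -0.5
T=84: Ĉ = 28 + 0.9·84 = 103.6; r = 103.4 − 103.6 = -0.2
T=97: Ĉ = 28 + 0.9·97 = 115.3; r = 115.6 − 115.3 = 0.3
T=107: Ĉ = 28 + 0.9·107 = 124.3; r = 124.9 − 124.3 = 0.6
Signs: + − − − + +
Runs: +×1, −×3, +×2 → 3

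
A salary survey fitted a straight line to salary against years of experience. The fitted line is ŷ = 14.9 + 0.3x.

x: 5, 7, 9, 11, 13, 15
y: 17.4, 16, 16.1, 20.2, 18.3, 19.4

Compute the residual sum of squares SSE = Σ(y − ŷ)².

SSE = 8.5

x=5: ŷ = 14.9 + 0.3·5 = 16.4; e = 17.4 − 16.4 = 1
x=7: ŷ = 14.9 + 0.3·7 = 17; e = 16 − 17 = -1
x=9: ŷ = 14.9 + 0.3·9 = 17.6; e = 16.1 − 17.6 = -1.5
x=11: ŷ = 14.9 + 0.3·11 = 18.2; e = 20.2 − 18.2 = 2
x=13: ŷ = 14.9 + 0.3·13 = 18.8; e = 18.3 − 18.8 = -0.5
x=15: ŷ = 14.9 + 0.3·15 = 19.4; e = 19.4 − 19.4 = 0
SSE = 1 + 1 + 2.25 + 4 + 0.25 + 0 = 8.5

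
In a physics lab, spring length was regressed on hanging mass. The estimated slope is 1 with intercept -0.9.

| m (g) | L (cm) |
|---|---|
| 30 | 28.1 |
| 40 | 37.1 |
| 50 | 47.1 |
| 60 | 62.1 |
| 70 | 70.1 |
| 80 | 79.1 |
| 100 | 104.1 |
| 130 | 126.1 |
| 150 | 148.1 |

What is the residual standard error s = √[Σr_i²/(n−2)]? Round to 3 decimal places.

s = 2.777

m=30: ŷ = -0.9 + 30 = 29.1; r = 28.1 − 29.1 = -1
m=40: ŷ = -0.9 + 40 = 39.1; r = 37.1 − 39.1 = -2
m=50: ŷ = -0.9 + 50 = 49.1; r = 47.1 − 49.1 = -2
m=60: ŷ = -0.9 + 60 = 59.1; r = 62.1 − 59.1 = 3
m=70: ŷ = -0.9 + 70 = 69.1; r = 70.1 − 69.1 = 1
m=80: ŷ = -0.9 + 80 = 79.1; r = 79.1 − 79.1 = 0
m=100: ŷ = -0.9 + 100 = 99.1; r = 104.1 − 99.1 = 5
m=130: ŷ = -0.9 + 130 = 129.1; r = 126.1 − 129.1 = -3
m=150: ŷ = -0.9 + 150 = 149.1; r = 148.1 − 149.1 = -1
SSE = 1 + 4 + 4 + 9 + 1 + 0 + 25 + 9 + 1 = 54
s = √(54/7) = √7.71429 ≈ 2.777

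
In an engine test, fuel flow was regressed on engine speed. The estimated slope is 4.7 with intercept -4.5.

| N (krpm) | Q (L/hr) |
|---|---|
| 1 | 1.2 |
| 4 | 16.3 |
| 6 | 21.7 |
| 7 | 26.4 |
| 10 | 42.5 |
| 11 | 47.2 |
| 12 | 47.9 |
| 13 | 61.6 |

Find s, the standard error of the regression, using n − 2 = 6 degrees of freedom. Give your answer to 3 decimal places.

s = 3.000

N=1: ŷ = -4.5 + 4.7·1 = 0.2; e = 1.2 − 0.2 = 1
N=4: ŷ = -4.5 + 4.7·4 = 14.3; e = 16.3 − 14.3 = 2
N=6: ŷ = -4.5 + 4.7·6 = 23.7; e = 21.7 − 23.7 = -2
N=7: ŷ = -4.5 + 4.7·7 = 28.4; e = 26.4 − 28.4 = -2
N=10: ŷ = -4.5 + 4.7·10 = 42.5; e = 42.5 − 42.5 = 0
N=11: ŷ = -4.5 + 4.7·11 = 47.2; e = 47.2 − 47.2 = 0
N=12: ŷ = -4.5 + 4.7·12 = 51.9; e = 47.9 − 51.9 = -4
N=13: ŷ = -4.5 + 4.7·13 = 56.6; e = 61.6 − 56.6 = 5
SSE = 1 + 4 + 4 + 4 + 0 + 0 + 16 + 25 = 54
s = √(54/6) = √9 ≈ 3.000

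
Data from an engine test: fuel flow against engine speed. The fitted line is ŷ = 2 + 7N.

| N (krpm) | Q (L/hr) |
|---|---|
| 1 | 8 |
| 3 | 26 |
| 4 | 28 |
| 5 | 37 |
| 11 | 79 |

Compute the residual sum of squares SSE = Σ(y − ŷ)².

N=1: ŷ = 2 + 7·1 = 9; r = 8 − 9 = -1
N=3: ŷ = 2 + 7·3 = 23; r = 26 − 23 = 3
N=4: ŷ = 2 + 7·4 = 30; r = 28 − 30 = -2
N=5: ŷ = 2 + 7·5 = 37; r = 37 − 37 = 0
N=11: ŷ = 2 + 7·11 = 79; r = 79 − 79 = 0
SSE = 1 + 9 + 4 + 0 + 0 = 14

SSE = 14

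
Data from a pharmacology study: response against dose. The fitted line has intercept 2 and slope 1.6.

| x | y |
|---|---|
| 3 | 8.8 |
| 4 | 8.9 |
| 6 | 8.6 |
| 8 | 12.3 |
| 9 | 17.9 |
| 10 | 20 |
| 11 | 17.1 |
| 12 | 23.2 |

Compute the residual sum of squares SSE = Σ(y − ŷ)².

SSE = 36

x=3: ŷ = 2 + 1.6·3 = 6.8; e = 8.8 − 6.8 = 2
x=4: ŷ = 2 + 1.6·4 = 8.4; e = 8.9 − 8.4 = 0.5
x=6: ŷ = 2 + 1.6·6 = 11.6; e = 8.6 − 11.6 = -3
x=8: ŷ = 2 + 1.6·8 = 14.8; e = 12.3 − 14.8 = -2.5
x=9: ŷ = 2 + 1.6·9 = 16.4; e = 17.9 − 16.4 = 1.5
x=10: ŷ = 2 + 1.6·10 = 18; e = 20 − 18 = 2
x=11: ŷ = 2 + 1.6·11 = 19.6; e = 17.1 − 19.6 = -2.5
x=12: ŷ = 2 + 1.6·12 = 21.2; e = 23.2 − 21.2 = 2
SSE = 4 + 0.25 + 9 + 6.25 + 2.25 + 4 + 6.25 + 4 = 36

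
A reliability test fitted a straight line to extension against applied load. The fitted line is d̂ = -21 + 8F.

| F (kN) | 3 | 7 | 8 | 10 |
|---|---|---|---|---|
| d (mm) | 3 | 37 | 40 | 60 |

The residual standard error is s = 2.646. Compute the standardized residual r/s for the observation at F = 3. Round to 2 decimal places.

d̂ = -21 + 8·3 = 3
r = 3 − 3 = 0
r/s = 0 / 2.646 = 0.00

0.00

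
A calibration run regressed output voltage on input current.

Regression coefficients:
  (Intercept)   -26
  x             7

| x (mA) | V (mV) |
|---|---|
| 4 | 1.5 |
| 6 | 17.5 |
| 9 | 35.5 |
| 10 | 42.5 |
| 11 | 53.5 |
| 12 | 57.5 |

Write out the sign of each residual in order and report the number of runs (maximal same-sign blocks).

x=4: V̂ = -26 + 7·4 = 2; r = 1.5 − 2 = -0.5
x=6: V̂ = -26 + 7·6 = 16; r = 17.5 − 16 = 1.5
x=9: V̂ = -26 + 7·9 = 37; r = 35.5 − 37 = -1.5
x=10: V̂ = -26 + 7·10 = 44; r = 42.5 − 44 = -1.5
x=11: V̂ = -26 + 7·11 = 51; r = 53.5 − 51 = 2.5
x=12: V̂ = -26 + 7·12 = 58; r = 57.5 − 58 = -0.5
Signs: − + − − + −
Runs: −×1, +×1, −×2, +×1, −×1 → 5

5 runs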